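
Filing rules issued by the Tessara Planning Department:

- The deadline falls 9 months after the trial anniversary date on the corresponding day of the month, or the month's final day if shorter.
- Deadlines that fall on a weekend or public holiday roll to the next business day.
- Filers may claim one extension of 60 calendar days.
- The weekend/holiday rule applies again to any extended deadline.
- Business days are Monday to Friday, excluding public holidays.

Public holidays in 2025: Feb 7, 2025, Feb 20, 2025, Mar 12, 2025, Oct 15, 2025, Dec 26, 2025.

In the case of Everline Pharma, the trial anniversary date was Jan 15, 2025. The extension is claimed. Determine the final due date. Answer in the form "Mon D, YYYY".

Dec 15, 2025

9 months from Jan 15, 2025 is Oct 15, 2025.
Oct 15, 2025 falls on a listed holiday. Rolling to the next business day gives Oct 16, 2025, a Thursday.
Applying the 60-calendar-day extension: Oct 16, 2025 + 60 days = Dec 15, 2025.
Dec 15, 2025 (Monday) is already a business day.
The final due date is Dec 15, 2025.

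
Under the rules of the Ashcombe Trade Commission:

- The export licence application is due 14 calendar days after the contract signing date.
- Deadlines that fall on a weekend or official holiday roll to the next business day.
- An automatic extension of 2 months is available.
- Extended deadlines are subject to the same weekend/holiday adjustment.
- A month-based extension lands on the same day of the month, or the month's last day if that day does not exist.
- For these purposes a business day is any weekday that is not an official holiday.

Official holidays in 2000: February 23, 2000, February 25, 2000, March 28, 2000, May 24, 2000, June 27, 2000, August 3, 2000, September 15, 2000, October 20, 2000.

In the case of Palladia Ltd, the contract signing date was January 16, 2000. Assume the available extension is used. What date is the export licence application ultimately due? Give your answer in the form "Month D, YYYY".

March 31, 2000

From January 16, 2000, 14 calendar days later is January 30, 2000.
Because January 30, 2000 is a Sunday, the deadline becomes January 31, 2000 (Monday).
The 2 months extension carries January 31, 2000 to March 31, 2000.
March 31, 2000 falls on a Friday, which is a business day, so no adjustment is needed.
Deadline: March 31, 2000.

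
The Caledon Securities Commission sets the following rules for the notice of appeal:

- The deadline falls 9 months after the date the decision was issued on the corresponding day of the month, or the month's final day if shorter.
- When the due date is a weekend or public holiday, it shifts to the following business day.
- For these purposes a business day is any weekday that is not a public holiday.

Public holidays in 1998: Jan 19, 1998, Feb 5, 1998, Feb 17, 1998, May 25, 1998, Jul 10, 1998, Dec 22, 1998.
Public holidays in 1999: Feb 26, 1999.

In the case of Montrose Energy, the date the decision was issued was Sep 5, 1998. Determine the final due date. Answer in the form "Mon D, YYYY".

9 months after Sep 5, 1998, on the same day of the month, is Jun 5, 1999.
Jun 5, 1999 falls on a Saturday. Rolling to the next business day gives Jun 7, 1999, a Monday.
Deadline: Jun 7, 1999.

Jun 7, 1999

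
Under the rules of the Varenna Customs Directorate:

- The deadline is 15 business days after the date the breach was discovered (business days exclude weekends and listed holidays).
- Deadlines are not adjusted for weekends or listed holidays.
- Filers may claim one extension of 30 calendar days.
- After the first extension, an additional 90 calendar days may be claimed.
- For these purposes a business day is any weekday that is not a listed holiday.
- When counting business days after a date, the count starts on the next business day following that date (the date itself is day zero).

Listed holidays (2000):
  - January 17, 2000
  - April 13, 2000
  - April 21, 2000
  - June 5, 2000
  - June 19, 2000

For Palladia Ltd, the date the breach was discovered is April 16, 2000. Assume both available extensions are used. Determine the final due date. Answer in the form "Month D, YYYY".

Starting the day after April 16, 2000 and counting 15 business days lands on May 8, 2000.
May 8, 2000 falls on a Monday. The rules make no weekend/holiday allowance, so it remains May 8, 2000.
Applying the 30-calendar-day extension: May 8, 2000 + 30 days = June 7, 2000.
June 7, 2000 falls on a Wednesday. The rules make no weekend/holiday allowance, so it remains June 7, 2000.
With the 90-day extension, June 7, 2000 becomes September 5, 2000.
September 5, 2000 is a Tuesday; no weekend or holiday adjustment applies.
Deadline: September 5, 2000.

September 5, 2000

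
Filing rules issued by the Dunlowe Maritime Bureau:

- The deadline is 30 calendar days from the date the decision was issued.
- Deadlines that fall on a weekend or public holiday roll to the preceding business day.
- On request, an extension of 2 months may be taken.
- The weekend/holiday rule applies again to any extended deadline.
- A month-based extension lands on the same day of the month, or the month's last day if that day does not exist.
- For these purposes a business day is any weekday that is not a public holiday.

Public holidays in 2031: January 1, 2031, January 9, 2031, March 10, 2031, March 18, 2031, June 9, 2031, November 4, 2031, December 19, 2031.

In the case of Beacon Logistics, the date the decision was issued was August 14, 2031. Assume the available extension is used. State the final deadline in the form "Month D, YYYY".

Adding 30 calendar days to August 14, 2031 gives September 13, 2031.
September 13, 2031 is a Saturday; the preceding business day is September 12, 2031 (Friday).
Add 2 months to September 12, 2031: November 12, 2031.
November 12, 2031 falls on a Wednesday, which is a business day, so no adjustment is needed.
The final due date is November 12, 2031.

November 12, 2031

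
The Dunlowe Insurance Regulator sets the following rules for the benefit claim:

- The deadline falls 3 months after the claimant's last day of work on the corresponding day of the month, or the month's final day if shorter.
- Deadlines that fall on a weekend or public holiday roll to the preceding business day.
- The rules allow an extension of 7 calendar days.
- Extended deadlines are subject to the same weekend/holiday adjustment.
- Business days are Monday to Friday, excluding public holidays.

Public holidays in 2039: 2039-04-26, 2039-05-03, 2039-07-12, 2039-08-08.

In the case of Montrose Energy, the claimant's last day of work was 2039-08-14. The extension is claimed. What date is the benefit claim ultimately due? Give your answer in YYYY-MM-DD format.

2039-11-21

3 months after 2039-08-14, on the same day of the month, is 2039-11-14.
2039-11-14 (Monday) is already a business day.
Add the 7 calendar-day extension to 2039-11-14: 2039-11-21.
2039-11-21 falls on a Monday, which is a business day, so no adjustment is needed.
Deadline: 2039-11-21.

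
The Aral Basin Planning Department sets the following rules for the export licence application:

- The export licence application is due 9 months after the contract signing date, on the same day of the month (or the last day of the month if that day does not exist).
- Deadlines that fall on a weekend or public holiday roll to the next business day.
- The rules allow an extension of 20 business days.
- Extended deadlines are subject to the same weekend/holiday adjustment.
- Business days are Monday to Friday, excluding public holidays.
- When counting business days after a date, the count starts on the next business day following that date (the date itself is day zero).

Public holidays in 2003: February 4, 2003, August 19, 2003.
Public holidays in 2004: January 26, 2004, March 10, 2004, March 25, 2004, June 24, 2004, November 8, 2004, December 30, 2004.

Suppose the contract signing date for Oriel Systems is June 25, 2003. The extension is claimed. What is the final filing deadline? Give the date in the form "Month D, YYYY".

9 months from June 25, 2003 is March 25, 2004.
March 25, 2004 is a listed holiday; the next business day is March 26, 2004 (Friday).
Counting 20 further business days from March 26, 2004 reaches April 23, 2004.
April 23, 2004 (Friday) is already a business day.
So the filing is due April 23, 2004.

April 23, 2004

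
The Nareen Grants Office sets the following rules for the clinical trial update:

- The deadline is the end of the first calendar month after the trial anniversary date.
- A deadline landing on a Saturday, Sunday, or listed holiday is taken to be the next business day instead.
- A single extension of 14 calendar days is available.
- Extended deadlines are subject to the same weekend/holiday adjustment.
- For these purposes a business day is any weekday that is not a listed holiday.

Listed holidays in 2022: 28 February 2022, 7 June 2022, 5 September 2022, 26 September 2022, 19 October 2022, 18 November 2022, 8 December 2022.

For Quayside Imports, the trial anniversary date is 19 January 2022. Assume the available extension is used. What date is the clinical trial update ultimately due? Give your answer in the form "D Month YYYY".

15 March 2022

1 month after 19 January 2022 is February 2022; that month ends on 28 February 2022.
28 February 2022 falls on a listed holiday. Rolling to the next business day gives 1 March 2022, a Tuesday.
Add the 14 calendar-day extension to 1 March 2022: 15 March 2022.
15 March 2022 falls on a Tuesday, which is a business day, so no adjustment is needed.
The final due date is 15 March 2022.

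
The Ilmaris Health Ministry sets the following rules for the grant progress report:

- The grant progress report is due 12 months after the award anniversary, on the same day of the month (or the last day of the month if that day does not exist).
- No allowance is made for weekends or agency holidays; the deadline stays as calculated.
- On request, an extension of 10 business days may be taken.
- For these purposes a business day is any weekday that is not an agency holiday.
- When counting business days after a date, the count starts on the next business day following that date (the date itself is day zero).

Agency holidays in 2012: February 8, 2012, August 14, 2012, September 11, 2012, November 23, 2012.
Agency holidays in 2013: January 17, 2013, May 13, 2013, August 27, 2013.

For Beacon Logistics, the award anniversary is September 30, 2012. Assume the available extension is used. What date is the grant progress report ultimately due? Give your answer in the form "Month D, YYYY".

12 months from September 30, 2012 is September 30, 2013.
September 30, 2013 falls on a Monday. The rules make no weekend/holiday allowance, so it remains September 30, 2013.
The 10-business-day extension runs from September 30, 2013 to October 14, 2013.
No adjustment is made for weekends or holidays, so October 14, 2013 stands.
Final deadline: October 14, 2013.

October 14, 2013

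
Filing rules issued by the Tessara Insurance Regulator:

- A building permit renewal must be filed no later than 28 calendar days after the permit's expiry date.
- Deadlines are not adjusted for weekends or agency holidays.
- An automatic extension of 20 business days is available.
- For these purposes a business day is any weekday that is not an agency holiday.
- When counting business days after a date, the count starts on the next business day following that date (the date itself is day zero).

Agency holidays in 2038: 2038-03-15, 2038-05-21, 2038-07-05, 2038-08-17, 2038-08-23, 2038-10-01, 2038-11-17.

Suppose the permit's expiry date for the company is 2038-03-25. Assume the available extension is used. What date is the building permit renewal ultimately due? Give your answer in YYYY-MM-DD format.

2038-05-20

Trigger date 2038-03-25 + 28 calendar days = 2038-04-22.
2038-04-22 falls on a Thursday. The rules make no weekend/holiday allowance, so it remains 2038-04-22.
Applying the 20-business-day extension: 20 business days after 2038-04-22 is 2038-05-20.
2038-05-20 falls on a Thursday. The rules make no weekend/holiday allowance, so it remains 2038-05-20.
So the filing is due 2038-05-20.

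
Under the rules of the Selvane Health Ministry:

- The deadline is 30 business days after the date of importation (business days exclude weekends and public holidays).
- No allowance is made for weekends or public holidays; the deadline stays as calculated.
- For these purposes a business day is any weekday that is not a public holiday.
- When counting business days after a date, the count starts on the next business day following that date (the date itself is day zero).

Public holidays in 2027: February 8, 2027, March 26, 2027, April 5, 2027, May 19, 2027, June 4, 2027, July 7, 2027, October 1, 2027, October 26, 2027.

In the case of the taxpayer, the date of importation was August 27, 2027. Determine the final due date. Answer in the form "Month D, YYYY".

30 business days after August 27, 2027, excluding weekends and holidays, is October 11, 2027.
October 11, 2027 falls on a Monday. The rules make no weekend/holiday allowance, so it remains October 11, 2027.
So the filing is due October 11, 2027.

October 11, 2027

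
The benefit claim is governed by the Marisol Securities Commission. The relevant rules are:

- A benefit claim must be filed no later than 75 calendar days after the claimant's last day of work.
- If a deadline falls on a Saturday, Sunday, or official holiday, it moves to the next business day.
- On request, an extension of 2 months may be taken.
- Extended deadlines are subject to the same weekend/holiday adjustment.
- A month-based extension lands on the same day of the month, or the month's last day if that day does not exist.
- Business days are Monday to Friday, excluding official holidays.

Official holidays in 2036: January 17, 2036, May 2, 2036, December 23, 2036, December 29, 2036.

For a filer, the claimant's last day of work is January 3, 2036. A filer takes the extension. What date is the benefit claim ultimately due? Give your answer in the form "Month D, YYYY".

From January 3, 2036, 75 calendar days later is March 18, 2036.
March 18, 2036 is a Tuesday and not a listed holiday, so it stands.
The 2 months extension carries March 18, 2036 to May 18, 2036.
May 18, 2036 falls on a Sunday. Rolling to the next business day gives May 19, 2036, a Monday.
So the filing is due May 19, 2036.

May 19, 2036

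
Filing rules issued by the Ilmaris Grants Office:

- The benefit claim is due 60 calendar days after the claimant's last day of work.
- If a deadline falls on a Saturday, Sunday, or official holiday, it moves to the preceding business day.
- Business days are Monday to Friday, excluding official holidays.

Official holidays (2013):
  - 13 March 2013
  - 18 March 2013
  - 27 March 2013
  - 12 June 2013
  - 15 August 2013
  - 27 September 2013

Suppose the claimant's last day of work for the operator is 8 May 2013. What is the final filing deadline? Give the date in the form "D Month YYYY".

Adding 60 calendar days to 8 May 2013 gives 7 July 2013.
7 July 2013 is a Sunday, so it moves to the preceding business day, 5 July 2013 (Friday).
Deadline: 5 July 2013.

5 July 2013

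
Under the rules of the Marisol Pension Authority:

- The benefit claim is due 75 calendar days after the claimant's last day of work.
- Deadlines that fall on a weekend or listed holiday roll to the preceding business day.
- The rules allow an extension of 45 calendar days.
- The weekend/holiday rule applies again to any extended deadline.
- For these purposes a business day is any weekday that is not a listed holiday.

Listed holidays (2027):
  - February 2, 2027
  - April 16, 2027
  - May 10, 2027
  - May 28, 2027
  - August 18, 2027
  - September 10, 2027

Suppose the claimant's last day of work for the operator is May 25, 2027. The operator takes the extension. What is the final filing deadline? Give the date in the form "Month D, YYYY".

Adding 75 calendar days to May 25, 2027 gives August 8, 2027.
August 8, 2027 is a Sunday, so it moves to the preceding business day, August 6, 2027 (Friday).
Applying the 45-calendar-day extension: August 6, 2027 + 45 days = September 20, 2027.
Since September 20, 2027 is a Monday and not a holiday, the date is unchanged.
So the filing is due September 20, 2027.

September 20, 2027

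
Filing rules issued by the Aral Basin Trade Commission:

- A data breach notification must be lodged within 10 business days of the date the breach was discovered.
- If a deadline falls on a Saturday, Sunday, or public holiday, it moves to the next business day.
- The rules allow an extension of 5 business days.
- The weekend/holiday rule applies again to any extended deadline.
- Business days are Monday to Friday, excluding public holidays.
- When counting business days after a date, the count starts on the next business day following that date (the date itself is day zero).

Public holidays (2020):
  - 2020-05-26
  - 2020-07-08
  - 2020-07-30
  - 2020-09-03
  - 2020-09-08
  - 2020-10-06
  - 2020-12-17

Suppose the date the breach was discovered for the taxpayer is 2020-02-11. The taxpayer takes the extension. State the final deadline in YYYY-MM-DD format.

Counting 10 business days after 2020-02-11 (skipping weekends and listed holidays) reaches 2020-02-25.
Since 2020-02-25 is a Tuesday and not a holiday, the date is unchanged.
Applying the 5-business-day extension: 5 business days after 2020-02-25 is 2020-03-03.
2020-03-03 (Tuesday) is already a business day.
Final deadline: 2020-03-03.

2020-03-03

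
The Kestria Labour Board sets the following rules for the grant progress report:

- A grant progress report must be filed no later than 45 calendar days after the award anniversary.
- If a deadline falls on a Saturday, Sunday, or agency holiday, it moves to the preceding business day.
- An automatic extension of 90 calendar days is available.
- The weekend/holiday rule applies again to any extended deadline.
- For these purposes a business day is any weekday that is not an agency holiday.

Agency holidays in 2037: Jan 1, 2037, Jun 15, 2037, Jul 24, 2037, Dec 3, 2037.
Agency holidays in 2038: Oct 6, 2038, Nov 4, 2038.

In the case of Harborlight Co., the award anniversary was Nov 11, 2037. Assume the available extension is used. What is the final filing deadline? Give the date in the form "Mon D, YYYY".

45 calendar days after Nov 11, 2037 is Dec 26, 2037.
Dec 26, 2037 is a Saturday, so it moves to the preceding business day, Dec 25, 2037 (Friday).
With the 90-day extension, Dec 25, 2037 becomes Mar 25, 2038.
Since Mar 25, 2038 is a Thursday and not a holiday, the date is unchanged.
So the filing is due Mar 25, 2038.

Mar 25, 2038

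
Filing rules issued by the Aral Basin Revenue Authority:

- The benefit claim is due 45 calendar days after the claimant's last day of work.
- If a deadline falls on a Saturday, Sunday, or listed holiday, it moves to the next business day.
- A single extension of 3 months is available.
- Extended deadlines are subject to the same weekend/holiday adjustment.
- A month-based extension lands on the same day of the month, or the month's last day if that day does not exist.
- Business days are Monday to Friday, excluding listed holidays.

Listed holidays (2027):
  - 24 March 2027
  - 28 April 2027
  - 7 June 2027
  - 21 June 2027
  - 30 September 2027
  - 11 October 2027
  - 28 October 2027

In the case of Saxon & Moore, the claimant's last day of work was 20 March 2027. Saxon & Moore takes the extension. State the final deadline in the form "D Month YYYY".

4 August 2027

45 calendar days after 20 March 2027 is 4 May 2027.
Since 4 May 2027 is a Tuesday and not a holiday, the date is unchanged.
Applying the 3 months extension: 3 months after 4 May 2027 is 4 August 2027.
4 August 2027 is a Wednesday and not a listed holiday, so it stands.
Deadline: 4 August 2027.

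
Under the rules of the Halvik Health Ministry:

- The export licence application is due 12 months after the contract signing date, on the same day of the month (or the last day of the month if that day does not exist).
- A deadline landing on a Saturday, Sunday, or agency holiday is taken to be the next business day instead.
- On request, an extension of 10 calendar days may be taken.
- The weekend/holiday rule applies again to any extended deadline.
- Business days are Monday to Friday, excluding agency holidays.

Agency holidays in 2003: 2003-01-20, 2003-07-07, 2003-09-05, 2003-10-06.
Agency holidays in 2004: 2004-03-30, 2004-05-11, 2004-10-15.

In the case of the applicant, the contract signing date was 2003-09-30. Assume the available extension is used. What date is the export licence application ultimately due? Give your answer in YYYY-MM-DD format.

12 months after 2003-09-30, on the same day of the month, is 2004-09-30.
2004-09-30 falls on a Thursday, which is a business day, so no adjustment is needed.
Add the 10 calendar-day extension to 2004-09-30: 2004-10-10.
2004-10-10 falls on a Sunday. Rolling to the next business day gives 2004-10-11, a Monday.
The final due date is 2004-10-11.

2004-10-11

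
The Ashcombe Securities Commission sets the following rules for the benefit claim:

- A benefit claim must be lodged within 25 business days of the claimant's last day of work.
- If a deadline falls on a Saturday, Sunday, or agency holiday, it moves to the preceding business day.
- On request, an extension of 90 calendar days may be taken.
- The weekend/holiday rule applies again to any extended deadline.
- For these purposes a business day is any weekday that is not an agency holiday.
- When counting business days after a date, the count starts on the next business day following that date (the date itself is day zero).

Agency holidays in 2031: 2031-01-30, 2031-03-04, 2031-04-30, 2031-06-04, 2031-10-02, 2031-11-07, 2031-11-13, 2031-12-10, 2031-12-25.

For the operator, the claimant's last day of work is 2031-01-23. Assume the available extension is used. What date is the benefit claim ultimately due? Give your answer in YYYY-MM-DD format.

2031-05-29

Counting 25 business days after 2031-01-23 (skipping weekends and listed holidays) reaches 2031-02-28.
2031-02-28 (Friday) is already a business day.
Applying the 90-calendar-day extension: 2031-02-28 + 90 days = 2031-05-29.
2031-05-29 (Thursday) is already a business day.
The final due date is 2031-05-29.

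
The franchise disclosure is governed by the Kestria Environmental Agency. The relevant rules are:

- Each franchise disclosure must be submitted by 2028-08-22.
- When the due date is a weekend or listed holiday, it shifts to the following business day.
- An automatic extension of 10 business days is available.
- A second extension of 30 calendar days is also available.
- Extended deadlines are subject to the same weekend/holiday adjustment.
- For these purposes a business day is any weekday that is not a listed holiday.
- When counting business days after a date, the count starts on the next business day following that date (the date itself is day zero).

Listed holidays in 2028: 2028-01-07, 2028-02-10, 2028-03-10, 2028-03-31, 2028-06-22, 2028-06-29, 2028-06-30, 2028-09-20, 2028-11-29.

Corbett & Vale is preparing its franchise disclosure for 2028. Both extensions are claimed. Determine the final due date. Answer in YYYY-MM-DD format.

The stated deadline is 2028-08-22.
2028-08-22 (Tuesday) is already a business day.
The 10-business-day extension runs from 2028-08-22 to 2028-09-05.
2028-09-05 falls on a Tuesday, which is a business day, so no adjustment is needed.
Applying the 30-calendar-day extension: 2028-09-05 + 30 days = 2028-10-05.
2028-10-05 (Thursday) is already a business day.
The final due date is 2028-10-05.

2028-10-05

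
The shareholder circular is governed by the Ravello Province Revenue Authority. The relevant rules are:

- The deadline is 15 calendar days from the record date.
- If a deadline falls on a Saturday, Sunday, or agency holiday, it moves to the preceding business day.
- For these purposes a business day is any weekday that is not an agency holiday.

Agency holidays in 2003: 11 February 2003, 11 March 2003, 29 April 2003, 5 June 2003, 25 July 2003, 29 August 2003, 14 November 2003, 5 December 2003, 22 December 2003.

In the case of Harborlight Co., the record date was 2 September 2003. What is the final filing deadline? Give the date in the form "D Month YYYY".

15 calendar days after 2 September 2003 is 17 September 2003.
17 September 2003 falls on a Wednesday, which is a business day, so no adjustment is needed.
So the filing is due 17 September 2003.

17 September 2003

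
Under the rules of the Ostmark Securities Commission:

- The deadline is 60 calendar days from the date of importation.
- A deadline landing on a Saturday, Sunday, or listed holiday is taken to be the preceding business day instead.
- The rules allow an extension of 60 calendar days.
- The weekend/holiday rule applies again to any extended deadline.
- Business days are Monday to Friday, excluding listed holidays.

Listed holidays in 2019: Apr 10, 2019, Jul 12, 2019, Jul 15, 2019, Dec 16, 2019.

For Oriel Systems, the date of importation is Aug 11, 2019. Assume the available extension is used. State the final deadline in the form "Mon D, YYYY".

Dec 9, 2019

Trigger date Aug 11, 2019 + 60 calendar days = Oct 10, 2019.
Since Oct 10, 2019 is a Thursday and not a holiday, the date is unchanged.
Add the 60 calendar-day extension to Oct 10, 2019: Dec 9, 2019.
Since Dec 9, 2019 is a Monday and not a holiday, the date is unchanged.
So the filing is due Dec 9, 2019.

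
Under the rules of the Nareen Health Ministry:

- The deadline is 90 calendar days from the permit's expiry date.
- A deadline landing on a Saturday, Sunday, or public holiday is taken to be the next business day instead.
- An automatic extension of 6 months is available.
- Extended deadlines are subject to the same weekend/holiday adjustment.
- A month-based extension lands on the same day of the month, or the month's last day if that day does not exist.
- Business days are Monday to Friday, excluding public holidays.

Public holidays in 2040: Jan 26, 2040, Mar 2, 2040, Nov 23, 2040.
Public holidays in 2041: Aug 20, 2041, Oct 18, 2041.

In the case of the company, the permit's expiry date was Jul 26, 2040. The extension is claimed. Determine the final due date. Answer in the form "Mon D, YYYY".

Apr 24, 2041

90 calendar days after Jul 26, 2040 is Oct 24, 2040.
Oct 24, 2040 falls on a Wednesday, which is a business day, so no adjustment is needed.
Add 6 months to Oct 24, 2040: Apr 24, 2041.
Apr 24, 2041 is a Wednesday and not a listed holiday, so it stands.
The final due date is Apr 24, 2041.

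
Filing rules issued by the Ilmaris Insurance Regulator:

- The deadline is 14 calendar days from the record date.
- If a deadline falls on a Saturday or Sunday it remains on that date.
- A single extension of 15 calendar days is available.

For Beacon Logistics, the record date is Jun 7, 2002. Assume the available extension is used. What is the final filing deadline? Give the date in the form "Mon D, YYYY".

Jul 6, 2002

Trigger date Jun 7, 2002 + 14 calendar days = Jun 21, 2002.
No adjustment is made for weekends or holidays, so Jun 21, 2002 stands.
The 15-calendar-day extension moves the deadline from Jun 21, 2002 to Jul 6, 2002.
Jul 6, 2002 is a Saturday; no weekend or holiday adjustment applies.
Deadline: Jul 6, 2002.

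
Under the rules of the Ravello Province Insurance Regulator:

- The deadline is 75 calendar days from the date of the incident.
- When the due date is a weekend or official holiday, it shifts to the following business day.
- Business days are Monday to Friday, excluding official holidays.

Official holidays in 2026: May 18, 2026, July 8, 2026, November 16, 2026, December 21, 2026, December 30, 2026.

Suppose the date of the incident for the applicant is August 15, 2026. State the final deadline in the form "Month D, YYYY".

October 29, 2026

75 calendar days after August 15, 2026 is October 29, 2026.
October 29, 2026 is a Thursday and not a listed holiday, so it stands.
The final due date is October 29, 2026.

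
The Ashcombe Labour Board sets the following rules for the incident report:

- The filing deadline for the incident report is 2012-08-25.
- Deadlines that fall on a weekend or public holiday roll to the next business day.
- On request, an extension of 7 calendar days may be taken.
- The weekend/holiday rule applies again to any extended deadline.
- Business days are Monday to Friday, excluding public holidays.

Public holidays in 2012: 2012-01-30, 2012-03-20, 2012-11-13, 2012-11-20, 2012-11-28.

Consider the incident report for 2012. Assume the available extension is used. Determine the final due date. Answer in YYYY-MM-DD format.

2012-09-03

The statutory due date is 2012-08-25.
Because 2012-08-25 is a Saturday, the deadline becomes 2012-08-27 (Monday).
Add the 7 calendar-day extension to 2012-08-27: 2012-09-03.
2012-09-03 is a Monday and not a listed holiday, so it stands.
Deadline: 2012-09-03.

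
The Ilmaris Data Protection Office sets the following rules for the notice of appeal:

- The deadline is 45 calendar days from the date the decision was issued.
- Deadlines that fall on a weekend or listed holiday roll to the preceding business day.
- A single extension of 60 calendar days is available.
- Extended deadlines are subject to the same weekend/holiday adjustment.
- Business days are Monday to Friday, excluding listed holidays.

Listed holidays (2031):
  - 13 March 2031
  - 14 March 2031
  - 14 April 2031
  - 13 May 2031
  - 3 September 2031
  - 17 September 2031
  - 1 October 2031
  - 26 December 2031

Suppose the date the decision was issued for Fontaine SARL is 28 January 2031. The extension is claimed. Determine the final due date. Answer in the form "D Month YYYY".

9 May 2031

From 28 January 2031, 45 calendar days later is 14 March 2031.
14 March 2031 falls on a listed holiday. Rolling to the preceding business day gives 12 March 2031, a Wednesday.
With the 60-day extension, 12 March 2031 becomes 11 May 2031.
11 May 2031 is a Sunday, so it moves to the preceding business day, 9 May 2031 (Friday).
Deadline: 9 May 2031.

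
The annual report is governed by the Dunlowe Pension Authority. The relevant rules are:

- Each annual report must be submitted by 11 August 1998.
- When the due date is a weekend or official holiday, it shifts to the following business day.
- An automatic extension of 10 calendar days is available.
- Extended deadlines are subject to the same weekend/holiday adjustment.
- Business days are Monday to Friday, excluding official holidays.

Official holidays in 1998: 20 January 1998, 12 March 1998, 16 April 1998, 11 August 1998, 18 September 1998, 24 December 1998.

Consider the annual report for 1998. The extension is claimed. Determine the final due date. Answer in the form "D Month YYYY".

Start from the fixed due date, 11 August 1998.
Because 11 August 1998 is a listed holiday, the deadline becomes 12 August 1998 (Wednesday).
With the 10-day extension, 12 August 1998 becomes 22 August 1998.
22 August 1998 is a Saturday, so it moves to the next business day, 24 August 1998 (Monday).
So the filing is due 24 August 1998.

24 August 1998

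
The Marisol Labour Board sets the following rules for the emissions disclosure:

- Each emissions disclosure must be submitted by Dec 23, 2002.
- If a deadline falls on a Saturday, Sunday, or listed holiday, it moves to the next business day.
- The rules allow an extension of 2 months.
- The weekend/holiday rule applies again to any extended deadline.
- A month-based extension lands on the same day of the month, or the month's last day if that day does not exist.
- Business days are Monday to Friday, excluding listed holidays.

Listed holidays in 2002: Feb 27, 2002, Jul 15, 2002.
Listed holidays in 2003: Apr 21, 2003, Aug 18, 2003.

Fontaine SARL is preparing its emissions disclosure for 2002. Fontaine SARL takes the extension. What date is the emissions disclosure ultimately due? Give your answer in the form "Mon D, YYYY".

Start from the fixed due date, Dec 23, 2002.
Dec 23, 2002 is a Monday and not a listed holiday, so it stands.
Applying the 2 months extension: 2 months after Dec 23, 2002 is Feb 23, 2003.
Feb 23, 2003 is a Sunday; the next business day is Feb 24, 2003 (Monday).
The final due date is Feb 24, 2003.

Feb 24, 2003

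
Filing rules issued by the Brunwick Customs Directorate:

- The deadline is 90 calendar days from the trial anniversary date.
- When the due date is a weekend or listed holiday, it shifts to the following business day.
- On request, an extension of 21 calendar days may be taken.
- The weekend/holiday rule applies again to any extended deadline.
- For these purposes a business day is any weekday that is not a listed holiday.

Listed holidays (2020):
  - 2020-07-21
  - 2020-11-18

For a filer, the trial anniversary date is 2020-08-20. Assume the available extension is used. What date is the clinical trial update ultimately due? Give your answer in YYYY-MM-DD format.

2020-12-10

Trigger date 2020-08-20 + 90 calendar days = 2020-11-18.
2020-11-18 falls on a listed holiday. Rolling to the next business day gives 2020-11-19, a Thursday.
Applying the 21-calendar-day extension: 2020-11-19 + 21 days = 2020-12-10.
2020-12-10 is a Thursday and not a listed holiday, so it stands.
Final deadline: 2020-12-10.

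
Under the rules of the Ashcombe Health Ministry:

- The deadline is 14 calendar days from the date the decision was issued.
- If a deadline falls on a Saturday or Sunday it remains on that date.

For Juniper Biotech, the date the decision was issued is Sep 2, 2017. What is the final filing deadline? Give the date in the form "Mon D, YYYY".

From Sep 2, 2017, 14 calendar days later is Sep 16, 2017.
Sep 16, 2017 falls on a Saturday. The rules make no weekend/holiday allowance, so it remains Sep 16, 2017.
Final deadline: Sep 16, 2017.

Sep 16, 2017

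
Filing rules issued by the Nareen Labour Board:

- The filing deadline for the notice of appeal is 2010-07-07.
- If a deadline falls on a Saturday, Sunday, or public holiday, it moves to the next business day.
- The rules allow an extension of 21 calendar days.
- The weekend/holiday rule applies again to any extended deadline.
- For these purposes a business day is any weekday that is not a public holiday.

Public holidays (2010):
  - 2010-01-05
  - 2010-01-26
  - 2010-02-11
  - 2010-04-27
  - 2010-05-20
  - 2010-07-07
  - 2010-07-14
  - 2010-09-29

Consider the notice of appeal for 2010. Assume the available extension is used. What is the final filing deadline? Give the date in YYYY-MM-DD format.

The stated deadline is 2010-07-07.
2010-07-07 falls on a listed holiday. Rolling to the next business day gives 2010-07-08, a Thursday.
Applying the 21-calendar-day extension: 2010-07-08 + 21 days = 2010-07-29.
2010-07-29 (Thursday) is already a business day.
Deadline: 2010-07-29.

2010-07-29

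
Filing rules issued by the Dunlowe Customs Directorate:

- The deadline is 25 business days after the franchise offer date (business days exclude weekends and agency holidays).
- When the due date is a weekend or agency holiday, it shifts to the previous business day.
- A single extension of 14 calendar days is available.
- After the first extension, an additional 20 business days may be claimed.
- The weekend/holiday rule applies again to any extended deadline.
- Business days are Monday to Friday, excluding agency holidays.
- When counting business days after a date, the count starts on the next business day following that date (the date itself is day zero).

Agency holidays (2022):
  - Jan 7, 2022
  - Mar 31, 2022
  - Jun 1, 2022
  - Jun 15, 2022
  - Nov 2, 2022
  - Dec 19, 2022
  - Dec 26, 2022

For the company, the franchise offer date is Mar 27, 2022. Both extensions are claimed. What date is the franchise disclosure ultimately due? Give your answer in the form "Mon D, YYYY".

25 business days after Mar 27, 2022, excluding weekends and holidays, is May 2, 2022.
Since May 2, 2022 is a Monday and not a holiday, the date is unchanged.
The 14-calendar-day extension moves the deadline from May 2, 2022 to May 16, 2022.
Since May 16, 2022 is a Monday and not a holiday, the date is unchanged.
Applying the 20-business-day extension: 20 business days after May 16, 2022 is Jun 14, 2022.
Since Jun 14, 2022 is a Tuesday and not a holiday, the date is unchanged.
The final due date is Jun 14, 2022.

Jun 14, 2022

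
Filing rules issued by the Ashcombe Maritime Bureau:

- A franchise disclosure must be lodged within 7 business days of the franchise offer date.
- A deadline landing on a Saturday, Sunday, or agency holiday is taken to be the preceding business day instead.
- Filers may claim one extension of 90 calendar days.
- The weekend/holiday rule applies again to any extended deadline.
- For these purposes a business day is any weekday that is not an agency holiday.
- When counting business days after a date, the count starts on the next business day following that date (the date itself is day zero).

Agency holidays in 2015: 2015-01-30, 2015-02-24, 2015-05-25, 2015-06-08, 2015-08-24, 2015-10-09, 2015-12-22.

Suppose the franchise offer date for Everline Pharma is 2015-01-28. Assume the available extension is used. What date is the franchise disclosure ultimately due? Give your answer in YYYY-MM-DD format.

2015-05-08

Counting 7 business days after 2015-01-28 (skipping weekends and listed holidays) reaches 2015-02-09.
2015-02-09 falls on a Monday, which is a business day, so no adjustment is needed.
Add the 90 calendar-day extension to 2015-02-09: 2015-05-10.
2015-05-10 is a Sunday; the preceding business day is 2015-05-08 (Friday).
So the filing is due 2015-05-08.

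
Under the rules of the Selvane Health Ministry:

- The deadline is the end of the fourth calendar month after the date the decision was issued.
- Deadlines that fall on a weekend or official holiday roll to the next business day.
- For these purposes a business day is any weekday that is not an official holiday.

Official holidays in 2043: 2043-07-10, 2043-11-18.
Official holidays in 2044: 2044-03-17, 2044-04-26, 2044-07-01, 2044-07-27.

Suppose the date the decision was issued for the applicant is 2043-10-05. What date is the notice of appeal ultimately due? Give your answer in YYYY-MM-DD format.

2044-02-29

The fourth month after 2043-10-05 is February 2044, whose last day is 2044-02-29.
2044-02-29 is a Monday and not a listed holiday, so it stands.
Deadline: 2044-02-29.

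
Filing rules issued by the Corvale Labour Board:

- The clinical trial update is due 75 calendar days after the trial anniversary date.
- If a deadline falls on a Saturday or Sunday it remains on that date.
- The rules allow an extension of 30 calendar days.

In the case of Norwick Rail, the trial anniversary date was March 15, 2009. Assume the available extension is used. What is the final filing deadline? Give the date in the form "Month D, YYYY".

Adding 75 calendar days to March 15, 2009 gives May 29, 2009.
May 29, 2009 falls on a Friday. The rules make no weekend/holiday allowance, so it remains May 29, 2009.
Applying the 30-calendar-day extension: May 29, 2009 + 30 days = June 28, 2009.
June 28, 2009 is a Sunday; no weekend or holiday adjustment applies.
Final deadline: June 28, 2009.

June 28, 2009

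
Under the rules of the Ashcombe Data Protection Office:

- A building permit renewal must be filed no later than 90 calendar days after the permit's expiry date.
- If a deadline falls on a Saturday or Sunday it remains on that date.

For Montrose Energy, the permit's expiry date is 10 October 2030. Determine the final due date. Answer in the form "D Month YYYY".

8 January 2031

From 10 October 2030, 90 calendar days later is 8 January 2031.
8 January 2031 is a Wednesday; no weekend or holiday adjustment applies.
Final deadline: 8 January 2031.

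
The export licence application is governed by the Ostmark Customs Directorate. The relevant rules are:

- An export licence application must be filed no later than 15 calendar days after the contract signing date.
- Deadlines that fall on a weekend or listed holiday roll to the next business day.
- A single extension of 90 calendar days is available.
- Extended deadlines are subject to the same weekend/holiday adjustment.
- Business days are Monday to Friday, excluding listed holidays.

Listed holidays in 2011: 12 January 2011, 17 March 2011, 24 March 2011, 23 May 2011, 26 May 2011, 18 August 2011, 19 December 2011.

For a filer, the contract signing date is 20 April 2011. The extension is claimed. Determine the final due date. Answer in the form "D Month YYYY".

3 August 2011

Adding 15 calendar days to 20 April 2011 gives 5 May 2011.
5 May 2011 is a Thursday and not a listed holiday, so it stands.
Add the 90 calendar-day extension to 5 May 2011: 3 August 2011.
3 August 2011 is a Wednesday and not a listed holiday, so it stands.
Final deadline: 3 August 2011.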